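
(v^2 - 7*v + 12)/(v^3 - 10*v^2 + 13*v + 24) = (v - 4)/(v^2 - 7*v - 8)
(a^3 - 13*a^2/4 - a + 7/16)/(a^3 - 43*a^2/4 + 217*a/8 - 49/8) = (a + 1/2)/(a - 7)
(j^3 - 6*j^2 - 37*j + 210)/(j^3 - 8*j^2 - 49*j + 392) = (j^2 + j - 30)/(j^2 - j - 56)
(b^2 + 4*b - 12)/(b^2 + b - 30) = (b - 2)/(b - 5)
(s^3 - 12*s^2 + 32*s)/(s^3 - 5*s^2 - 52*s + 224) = s/(s + 7)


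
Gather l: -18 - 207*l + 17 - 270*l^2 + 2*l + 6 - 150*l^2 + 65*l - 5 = -420*l^2 - 140*l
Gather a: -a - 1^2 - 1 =-a - 2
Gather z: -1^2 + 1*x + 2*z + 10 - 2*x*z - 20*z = x + z*(-2*x - 18) + 9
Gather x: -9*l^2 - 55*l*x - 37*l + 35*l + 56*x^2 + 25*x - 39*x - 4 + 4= -9*l^2 - 2*l + 56*x^2 + x*(-55*l - 14)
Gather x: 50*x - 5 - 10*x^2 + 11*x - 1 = -10*x^2 + 61*x - 6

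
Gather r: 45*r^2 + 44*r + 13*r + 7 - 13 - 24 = 45*r^2 + 57*r - 30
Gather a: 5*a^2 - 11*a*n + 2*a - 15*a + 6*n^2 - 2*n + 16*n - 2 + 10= 5*a^2 + a*(-11*n - 13) + 6*n^2 + 14*n + 8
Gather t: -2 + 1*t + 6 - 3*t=4 - 2*t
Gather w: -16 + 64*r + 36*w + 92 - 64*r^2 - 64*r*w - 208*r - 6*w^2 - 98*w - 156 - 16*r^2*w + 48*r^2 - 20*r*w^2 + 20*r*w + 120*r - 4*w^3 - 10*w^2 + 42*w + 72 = -16*r^2 - 24*r - 4*w^3 + w^2*(-20*r - 16) + w*(-16*r^2 - 44*r - 20) - 8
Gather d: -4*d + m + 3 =-4*d + m + 3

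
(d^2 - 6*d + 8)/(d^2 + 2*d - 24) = (d - 2)/(d + 6)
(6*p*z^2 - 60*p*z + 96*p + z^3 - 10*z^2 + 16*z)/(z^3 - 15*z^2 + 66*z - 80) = (6*p + z)/(z - 5)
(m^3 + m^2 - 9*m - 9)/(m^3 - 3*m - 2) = (m^2 - 9)/(m^2 - m - 2)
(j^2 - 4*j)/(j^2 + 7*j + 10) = j*(j - 4)/(j^2 + 7*j + 10)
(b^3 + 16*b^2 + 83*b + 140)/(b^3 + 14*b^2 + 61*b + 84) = (b + 5)/(b + 3)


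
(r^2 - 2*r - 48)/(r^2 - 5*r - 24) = (r + 6)/(r + 3)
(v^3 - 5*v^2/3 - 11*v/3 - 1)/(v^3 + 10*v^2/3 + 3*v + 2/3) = (v - 3)/(v + 2)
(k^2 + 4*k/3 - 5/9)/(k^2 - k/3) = (k + 5/3)/k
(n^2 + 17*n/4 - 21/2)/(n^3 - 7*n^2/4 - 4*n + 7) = (n + 6)/(n^2 - 4)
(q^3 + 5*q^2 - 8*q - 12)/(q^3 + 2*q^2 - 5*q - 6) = (q + 6)/(q + 3)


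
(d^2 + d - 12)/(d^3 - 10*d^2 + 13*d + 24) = (d + 4)/(d^2 - 7*d - 8)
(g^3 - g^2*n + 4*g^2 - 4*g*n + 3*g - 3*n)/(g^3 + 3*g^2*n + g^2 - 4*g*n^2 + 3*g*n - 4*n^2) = (g + 3)/(g + 4*n)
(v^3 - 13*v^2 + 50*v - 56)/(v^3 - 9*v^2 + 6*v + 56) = (v - 2)/(v + 2)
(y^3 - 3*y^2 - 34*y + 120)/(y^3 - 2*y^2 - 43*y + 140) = (y + 6)/(y + 7)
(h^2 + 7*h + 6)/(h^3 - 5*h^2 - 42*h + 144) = (h + 1)/(h^2 - 11*h + 24)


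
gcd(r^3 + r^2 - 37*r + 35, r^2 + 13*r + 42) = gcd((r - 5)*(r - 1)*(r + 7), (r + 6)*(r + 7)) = r + 7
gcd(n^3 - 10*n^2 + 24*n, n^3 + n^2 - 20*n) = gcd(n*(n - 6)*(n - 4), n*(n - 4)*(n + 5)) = n^2 - 4*n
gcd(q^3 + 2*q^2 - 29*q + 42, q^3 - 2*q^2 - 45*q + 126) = q^2 + 4*q - 21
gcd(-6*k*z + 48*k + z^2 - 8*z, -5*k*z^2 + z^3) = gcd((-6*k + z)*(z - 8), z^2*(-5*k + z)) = 1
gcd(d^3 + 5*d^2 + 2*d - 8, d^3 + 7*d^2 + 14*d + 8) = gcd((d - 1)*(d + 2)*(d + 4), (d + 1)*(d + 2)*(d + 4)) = d^2 + 6*d + 8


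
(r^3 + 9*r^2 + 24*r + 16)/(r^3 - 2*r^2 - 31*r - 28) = (r + 4)/(r - 7)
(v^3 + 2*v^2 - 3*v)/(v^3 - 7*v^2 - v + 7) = v*(v + 3)/(v^2 - 6*v - 7)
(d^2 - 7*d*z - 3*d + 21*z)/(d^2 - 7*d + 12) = (d - 7*z)/(d - 4)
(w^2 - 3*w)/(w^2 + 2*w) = (w - 3)/(w + 2)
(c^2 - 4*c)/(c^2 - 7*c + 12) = c/(c - 3)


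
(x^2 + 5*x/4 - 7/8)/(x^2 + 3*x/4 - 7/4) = (x - 1/2)/(x - 1)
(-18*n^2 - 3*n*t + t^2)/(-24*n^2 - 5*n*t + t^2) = (-6*n + t)/(-8*n + t)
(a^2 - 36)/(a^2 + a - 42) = (a + 6)/(a + 7)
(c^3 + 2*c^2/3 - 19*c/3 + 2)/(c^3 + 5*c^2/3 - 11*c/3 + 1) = (c - 2)/(c - 1)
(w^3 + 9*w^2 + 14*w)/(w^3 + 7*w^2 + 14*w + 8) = w*(w + 7)/(w^2 + 5*w + 4)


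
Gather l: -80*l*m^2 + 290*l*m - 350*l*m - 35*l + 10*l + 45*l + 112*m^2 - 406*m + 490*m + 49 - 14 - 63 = l*(-80*m^2 - 60*m + 20) + 112*m^2 + 84*m - 28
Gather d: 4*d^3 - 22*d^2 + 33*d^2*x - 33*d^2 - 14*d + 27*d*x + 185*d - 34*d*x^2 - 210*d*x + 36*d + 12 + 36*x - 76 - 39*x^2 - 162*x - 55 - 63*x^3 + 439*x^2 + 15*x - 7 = 4*d^3 + d^2*(33*x - 55) + d*(-34*x^2 - 183*x + 207) - 63*x^3 + 400*x^2 - 111*x - 126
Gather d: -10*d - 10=-10*d - 10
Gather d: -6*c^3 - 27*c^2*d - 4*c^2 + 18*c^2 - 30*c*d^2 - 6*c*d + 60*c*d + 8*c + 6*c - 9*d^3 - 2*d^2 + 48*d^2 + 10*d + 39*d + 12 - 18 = -6*c^3 + 14*c^2 + 14*c - 9*d^3 + d^2*(46 - 30*c) + d*(-27*c^2 + 54*c + 49) - 6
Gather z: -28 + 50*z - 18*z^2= -18*z^2 + 50*z - 28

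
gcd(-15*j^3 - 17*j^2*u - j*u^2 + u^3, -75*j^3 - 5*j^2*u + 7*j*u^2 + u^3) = 1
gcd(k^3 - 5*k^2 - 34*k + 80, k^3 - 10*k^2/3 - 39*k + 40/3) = k^2 - 3*k - 40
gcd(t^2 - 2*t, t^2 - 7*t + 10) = t - 2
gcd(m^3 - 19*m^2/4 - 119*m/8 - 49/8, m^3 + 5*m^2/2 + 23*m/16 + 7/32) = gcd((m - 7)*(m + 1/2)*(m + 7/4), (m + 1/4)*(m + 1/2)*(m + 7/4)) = m^2 + 9*m/4 + 7/8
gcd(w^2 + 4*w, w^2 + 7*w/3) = w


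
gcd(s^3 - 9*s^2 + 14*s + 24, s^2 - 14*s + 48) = s - 6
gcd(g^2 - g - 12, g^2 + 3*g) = g + 3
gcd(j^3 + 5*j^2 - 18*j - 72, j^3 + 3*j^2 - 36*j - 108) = j^2 + 9*j + 18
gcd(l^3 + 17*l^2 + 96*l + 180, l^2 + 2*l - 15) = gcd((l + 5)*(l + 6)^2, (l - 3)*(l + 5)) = l + 5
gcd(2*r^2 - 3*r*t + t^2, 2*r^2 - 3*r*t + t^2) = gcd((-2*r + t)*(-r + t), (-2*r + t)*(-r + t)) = 2*r^2 - 3*r*t + t^2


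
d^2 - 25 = (d - 5)*(d + 5)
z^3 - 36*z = z*(z - 6)*(z + 6)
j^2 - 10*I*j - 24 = (j - 6*I)*(j - 4*I)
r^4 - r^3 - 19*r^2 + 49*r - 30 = (r - 3)*(r - 2)*(r - 1)*(r + 5)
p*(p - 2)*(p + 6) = p^3 + 4*p^2 - 12*p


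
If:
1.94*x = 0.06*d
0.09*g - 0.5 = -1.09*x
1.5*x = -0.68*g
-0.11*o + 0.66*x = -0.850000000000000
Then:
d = 18.13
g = -1.24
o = 11.09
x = 0.56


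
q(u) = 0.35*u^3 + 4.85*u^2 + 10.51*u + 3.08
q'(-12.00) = 45.31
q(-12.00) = -29.44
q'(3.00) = 49.06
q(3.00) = 87.71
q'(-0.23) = 8.33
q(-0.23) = 0.92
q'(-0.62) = 4.90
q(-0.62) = -1.66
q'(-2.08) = -5.12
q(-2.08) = -0.95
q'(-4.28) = -11.77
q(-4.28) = 19.50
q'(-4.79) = -11.86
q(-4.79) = 25.55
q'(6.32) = 113.75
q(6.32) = 351.58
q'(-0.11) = 9.46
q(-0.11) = 1.98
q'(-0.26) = 8.06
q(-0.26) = 0.67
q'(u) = 1.05*u^2 + 9.7*u + 10.51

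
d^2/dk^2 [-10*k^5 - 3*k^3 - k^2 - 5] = -200*k^3 - 18*k - 2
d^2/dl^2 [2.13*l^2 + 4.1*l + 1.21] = 4.26000000000000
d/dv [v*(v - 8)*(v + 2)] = 3*v^2 - 12*v - 16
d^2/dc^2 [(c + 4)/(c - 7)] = 22/(c - 7)^3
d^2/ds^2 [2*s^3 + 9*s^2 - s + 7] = 12*s + 18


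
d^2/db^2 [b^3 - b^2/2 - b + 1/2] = 6*b - 1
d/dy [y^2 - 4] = 2*y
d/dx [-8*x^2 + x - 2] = 1 - 16*x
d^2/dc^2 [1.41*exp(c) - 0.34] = 1.41*exp(c)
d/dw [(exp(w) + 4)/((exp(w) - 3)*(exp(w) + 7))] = (-exp(2*w) - 8*exp(w) - 37)*exp(w)/(exp(4*w) + 8*exp(3*w) - 26*exp(2*w) - 168*exp(w) + 441)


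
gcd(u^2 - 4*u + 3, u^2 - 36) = 1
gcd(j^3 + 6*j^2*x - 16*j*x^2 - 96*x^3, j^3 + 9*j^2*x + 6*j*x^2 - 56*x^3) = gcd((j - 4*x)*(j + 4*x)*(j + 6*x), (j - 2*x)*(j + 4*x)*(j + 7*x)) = j + 4*x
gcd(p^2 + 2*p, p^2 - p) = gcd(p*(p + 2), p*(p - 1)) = p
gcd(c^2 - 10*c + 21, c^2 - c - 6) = c - 3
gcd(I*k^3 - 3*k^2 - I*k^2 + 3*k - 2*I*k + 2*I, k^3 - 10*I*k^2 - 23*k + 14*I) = 1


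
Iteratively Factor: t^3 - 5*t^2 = (t - 5)*(t^2) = t*(t - 5)*(t)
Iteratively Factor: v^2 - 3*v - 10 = (v + 2)*(v - 5)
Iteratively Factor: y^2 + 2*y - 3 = (y + 3)*(y - 1)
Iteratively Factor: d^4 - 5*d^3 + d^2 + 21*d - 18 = (d - 3)*(d^3 - 2*d^2 - 5*d + 6) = (d - 3)*(d + 2)*(d^2 - 4*d + 3) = (d - 3)*(d - 1)*(d + 2)*(d - 3)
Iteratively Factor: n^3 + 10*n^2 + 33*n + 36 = (n + 3)*(n^2 + 7*n + 12) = (n + 3)^2*(n + 4)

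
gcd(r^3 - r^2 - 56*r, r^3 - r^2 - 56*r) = r^3 - r^2 - 56*r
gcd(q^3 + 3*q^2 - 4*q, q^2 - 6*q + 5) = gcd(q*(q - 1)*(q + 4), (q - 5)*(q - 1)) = q - 1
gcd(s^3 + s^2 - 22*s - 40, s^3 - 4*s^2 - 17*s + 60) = s^2 - s - 20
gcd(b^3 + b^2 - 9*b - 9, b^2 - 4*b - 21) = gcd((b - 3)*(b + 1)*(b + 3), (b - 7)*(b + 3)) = b + 3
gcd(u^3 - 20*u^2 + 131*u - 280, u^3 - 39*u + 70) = u - 5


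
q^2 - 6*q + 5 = (q - 5)*(q - 1)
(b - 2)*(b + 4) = b^2 + 2*b - 8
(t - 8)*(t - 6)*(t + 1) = t^3 - 13*t^2 + 34*t + 48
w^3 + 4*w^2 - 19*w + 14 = (w - 2)*(w - 1)*(w + 7)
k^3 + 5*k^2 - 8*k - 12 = (k - 2)*(k + 1)*(k + 6)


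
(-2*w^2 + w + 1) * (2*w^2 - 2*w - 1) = -4*w^4 + 6*w^3 + 2*w^2 - 3*w - 1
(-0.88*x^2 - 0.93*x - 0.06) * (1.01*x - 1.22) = -0.8888*x^3 + 0.1343*x^2 + 1.074*x + 0.0732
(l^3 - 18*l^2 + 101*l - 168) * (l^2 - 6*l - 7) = l^5 - 24*l^4 + 202*l^3 - 648*l^2 + 301*l + 1176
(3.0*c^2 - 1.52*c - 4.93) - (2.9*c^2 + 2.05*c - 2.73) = 0.1*c^2 - 3.57*c - 2.2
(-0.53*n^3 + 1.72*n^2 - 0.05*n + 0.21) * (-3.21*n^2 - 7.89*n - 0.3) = 1.7013*n^5 - 1.3395*n^4 - 13.2513*n^3 - 0.7956*n^2 - 1.6419*n - 0.063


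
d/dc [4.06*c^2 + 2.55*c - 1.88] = 8.12*c + 2.55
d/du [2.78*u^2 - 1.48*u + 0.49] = 5.56*u - 1.48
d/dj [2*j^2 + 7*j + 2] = 4*j + 7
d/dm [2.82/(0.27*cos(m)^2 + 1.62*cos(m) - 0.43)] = (1.5228*cos(m) + 4.5684)*sin(m)/(0.27*cos(m)^2 + 1.62*cos(m) - 0.43)^2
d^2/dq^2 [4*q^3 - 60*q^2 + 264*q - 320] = 24*q - 120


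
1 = 1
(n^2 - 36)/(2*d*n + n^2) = (n^2 - 36)/(n*(2*d + n))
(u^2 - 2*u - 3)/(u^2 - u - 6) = (u + 1)/(u + 2)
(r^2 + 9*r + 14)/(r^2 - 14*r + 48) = (r^2 + 9*r + 14)/(r^2 - 14*r + 48)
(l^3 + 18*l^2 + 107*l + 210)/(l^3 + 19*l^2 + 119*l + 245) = (l + 6)/(l + 7)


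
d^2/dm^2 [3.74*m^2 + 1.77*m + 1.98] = 7.48000000000000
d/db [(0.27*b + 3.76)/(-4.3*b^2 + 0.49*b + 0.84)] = (1.161*b^2 + 32.336*b - 1.6156)/(18.49*b^4 - 4.214*b^3 - 6.9839*b^2 + 0.8232*b + 0.7056)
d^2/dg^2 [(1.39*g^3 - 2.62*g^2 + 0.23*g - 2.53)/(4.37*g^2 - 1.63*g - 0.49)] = (-1.13686837721616e-13*g^4 - 15.201474*g^3 - 316.89102*g^2 + 113.086086*g - 25.904418)/(83.453453*g^6 - 93.383841*g^5 + 6.75951599999999*g^4 + 16.611167*g^3 - 0.757932*g^2 - 1.174089*g - 0.117649)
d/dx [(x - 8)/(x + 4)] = 12/(x + 4)^2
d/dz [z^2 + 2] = 2*z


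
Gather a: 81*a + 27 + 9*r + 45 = 81*a + 9*r + 72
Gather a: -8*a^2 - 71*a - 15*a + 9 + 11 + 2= -8*a^2 - 86*a + 22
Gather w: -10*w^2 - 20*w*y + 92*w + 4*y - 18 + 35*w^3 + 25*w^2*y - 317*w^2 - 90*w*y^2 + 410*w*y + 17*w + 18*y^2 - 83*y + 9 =35*w^3 + w^2*(25*y - 327) + w*(-90*y^2 + 390*y + 109) + 18*y^2 - 79*y - 9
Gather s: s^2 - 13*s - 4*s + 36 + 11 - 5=s^2 - 17*s + 42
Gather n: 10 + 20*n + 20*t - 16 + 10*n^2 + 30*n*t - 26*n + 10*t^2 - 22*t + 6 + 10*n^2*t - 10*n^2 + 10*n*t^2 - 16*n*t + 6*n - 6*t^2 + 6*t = 10*n^2*t + n*(10*t^2 + 14*t) + 4*t^2 + 4*t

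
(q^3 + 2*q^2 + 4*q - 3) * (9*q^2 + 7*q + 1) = 9*q^5 + 25*q^4 + 51*q^3 + 3*q^2 - 17*q - 3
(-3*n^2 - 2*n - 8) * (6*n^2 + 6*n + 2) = -18*n^4 - 30*n^3 - 66*n^2 - 52*n - 16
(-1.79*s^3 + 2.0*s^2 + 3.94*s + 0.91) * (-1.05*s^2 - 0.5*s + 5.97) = 1.8795*s^5 - 1.205*s^4 - 15.8233*s^3 + 9.0145*s^2 + 23.0668*s + 5.4327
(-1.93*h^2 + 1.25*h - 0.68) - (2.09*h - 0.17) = -1.93*h^2 - 0.84*h - 0.51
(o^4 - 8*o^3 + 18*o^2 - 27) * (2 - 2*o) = -2*o^5 + 18*o^4 - 52*o^3 + 36*o^2 + 54*o - 54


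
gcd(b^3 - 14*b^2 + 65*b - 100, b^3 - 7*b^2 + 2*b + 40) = b^2 - 9*b + 20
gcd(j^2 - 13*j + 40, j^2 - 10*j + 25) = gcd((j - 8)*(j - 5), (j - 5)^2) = j - 5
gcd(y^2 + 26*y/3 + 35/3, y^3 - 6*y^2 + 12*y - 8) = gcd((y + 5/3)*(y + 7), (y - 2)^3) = 1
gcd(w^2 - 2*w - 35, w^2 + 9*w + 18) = 1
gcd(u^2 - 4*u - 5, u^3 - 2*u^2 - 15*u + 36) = 1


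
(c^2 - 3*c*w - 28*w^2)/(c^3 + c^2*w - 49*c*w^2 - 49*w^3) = (c + 4*w)/(c^2 + 8*c*w + 7*w^2)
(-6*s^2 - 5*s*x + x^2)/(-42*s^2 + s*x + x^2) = (s + x)/(7*s + x)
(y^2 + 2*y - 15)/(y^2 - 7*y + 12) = (y + 5)/(y - 4)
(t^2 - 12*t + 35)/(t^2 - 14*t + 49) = (t - 5)/(t - 7)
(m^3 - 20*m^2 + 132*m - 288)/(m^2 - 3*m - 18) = (m^2 - 14*m + 48)/(m + 3)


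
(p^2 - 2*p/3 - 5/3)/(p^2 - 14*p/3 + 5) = (p + 1)/(p - 3)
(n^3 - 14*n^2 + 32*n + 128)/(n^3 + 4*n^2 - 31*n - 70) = (n^2 - 16*n + 64)/(n^2 + 2*n - 35)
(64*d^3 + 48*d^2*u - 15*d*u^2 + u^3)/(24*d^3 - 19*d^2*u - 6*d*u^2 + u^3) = (-8*d^2 - 7*d*u + u^2)/(-3*d^2 + 2*d*u + u^2)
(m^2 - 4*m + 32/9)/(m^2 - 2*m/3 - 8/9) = (3*m - 8)/(3*m + 2)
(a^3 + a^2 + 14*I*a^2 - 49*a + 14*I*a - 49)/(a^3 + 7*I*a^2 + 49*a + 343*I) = (a + 1)/(a - 7*I)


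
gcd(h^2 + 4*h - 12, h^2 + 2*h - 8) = h - 2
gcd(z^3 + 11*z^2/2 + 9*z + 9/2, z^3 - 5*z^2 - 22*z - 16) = z + 1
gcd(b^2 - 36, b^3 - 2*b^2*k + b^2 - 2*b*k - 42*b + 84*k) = b - 6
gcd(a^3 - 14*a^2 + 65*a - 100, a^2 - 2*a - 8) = a - 4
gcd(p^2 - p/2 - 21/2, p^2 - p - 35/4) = p - 7/2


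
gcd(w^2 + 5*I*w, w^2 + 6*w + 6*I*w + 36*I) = 1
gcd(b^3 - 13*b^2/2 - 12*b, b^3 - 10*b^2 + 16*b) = b^2 - 8*b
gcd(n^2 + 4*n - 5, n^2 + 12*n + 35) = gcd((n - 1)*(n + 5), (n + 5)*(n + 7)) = n + 5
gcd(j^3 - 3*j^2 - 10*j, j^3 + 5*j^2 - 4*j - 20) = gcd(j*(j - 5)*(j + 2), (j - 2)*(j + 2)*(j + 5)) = j + 2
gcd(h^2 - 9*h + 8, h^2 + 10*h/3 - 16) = 1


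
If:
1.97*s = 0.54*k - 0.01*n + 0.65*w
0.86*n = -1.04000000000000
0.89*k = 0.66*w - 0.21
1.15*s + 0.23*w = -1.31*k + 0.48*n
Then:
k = -0.32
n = -1.21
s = -0.12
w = -0.11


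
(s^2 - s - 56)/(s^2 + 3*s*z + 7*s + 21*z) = (s - 8)/(s + 3*z)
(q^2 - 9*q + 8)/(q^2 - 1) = (q - 8)/(q + 1)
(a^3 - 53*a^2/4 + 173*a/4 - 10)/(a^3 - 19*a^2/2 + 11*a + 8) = (4*a^2 - 21*a + 5)/(2*(2*a^2 - 3*a - 2))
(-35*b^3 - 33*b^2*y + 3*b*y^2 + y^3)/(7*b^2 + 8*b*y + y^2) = -5*b + y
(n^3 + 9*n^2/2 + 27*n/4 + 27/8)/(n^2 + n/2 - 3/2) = (n^2 + 3*n + 9/4)/(n - 1)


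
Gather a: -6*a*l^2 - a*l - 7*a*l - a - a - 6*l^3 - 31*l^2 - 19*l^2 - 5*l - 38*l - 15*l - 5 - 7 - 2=a*(-6*l^2 - 8*l - 2) - 6*l^3 - 50*l^2 - 58*l - 14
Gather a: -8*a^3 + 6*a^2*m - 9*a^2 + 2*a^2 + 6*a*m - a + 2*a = -8*a^3 + a^2*(6*m - 7) + a*(6*m + 1)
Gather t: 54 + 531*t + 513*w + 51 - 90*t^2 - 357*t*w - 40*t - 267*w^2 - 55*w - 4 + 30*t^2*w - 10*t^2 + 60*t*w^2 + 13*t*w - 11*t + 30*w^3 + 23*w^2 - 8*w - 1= t^2*(30*w - 100) + t*(60*w^2 - 344*w + 480) + 30*w^3 - 244*w^2 + 450*w + 100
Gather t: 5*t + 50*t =55*t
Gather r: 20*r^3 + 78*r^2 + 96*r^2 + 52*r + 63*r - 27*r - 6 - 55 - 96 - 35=20*r^3 + 174*r^2 + 88*r - 192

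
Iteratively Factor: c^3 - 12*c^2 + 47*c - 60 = (c - 3)*(c^2 - 9*c + 20) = (c - 4)*(c - 3)*(c - 5)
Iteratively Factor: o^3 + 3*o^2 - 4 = (o - 1)*(o^2 + 4*o + 4) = (o - 1)*(o + 2)*(o + 2)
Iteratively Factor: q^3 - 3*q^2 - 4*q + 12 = (q - 3)*(q^2 - 4) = (q - 3)*(q - 2)*(q + 2)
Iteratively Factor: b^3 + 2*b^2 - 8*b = (b - 2)*(b^2 + 4*b) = b*(b - 2)*(b + 4)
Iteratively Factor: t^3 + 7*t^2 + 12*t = (t)*(t^2 + 7*t + 12) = t*(t + 4)*(t + 3)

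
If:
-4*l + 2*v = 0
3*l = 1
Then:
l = 1/3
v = 2/3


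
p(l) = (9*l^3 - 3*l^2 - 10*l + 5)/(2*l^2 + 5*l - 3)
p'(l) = (-4*l - 5)*(9*l^3 - 3*l^2 - 10*l + 5)/(2*l^2 + 5*l - 3)^2 + (27*l^2 - 6*l - 10)/(2*l^2 + 5*l - 3)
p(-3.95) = -65.88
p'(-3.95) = -32.70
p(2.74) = 5.45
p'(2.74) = 3.47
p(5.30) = 15.16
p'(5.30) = 4.01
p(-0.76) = -1.23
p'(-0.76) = -2.22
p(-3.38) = -116.32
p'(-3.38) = -227.99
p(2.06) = 3.19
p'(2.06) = 3.17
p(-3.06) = -586.06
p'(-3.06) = -9320.90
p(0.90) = 0.04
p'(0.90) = 1.96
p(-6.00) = -50.95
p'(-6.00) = 0.77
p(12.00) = 43.49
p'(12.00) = 4.35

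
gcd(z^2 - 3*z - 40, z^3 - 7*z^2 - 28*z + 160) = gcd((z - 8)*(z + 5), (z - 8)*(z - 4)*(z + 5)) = z^2 - 3*z - 40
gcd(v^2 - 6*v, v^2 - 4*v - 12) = v - 6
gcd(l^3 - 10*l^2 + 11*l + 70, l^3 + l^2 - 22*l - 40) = l^2 - 3*l - 10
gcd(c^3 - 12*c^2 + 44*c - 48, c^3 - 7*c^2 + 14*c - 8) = c^2 - 6*c + 8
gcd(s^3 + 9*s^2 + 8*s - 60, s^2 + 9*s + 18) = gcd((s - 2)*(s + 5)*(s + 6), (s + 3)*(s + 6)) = s + 6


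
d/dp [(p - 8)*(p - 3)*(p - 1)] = 3*p^2 - 24*p + 35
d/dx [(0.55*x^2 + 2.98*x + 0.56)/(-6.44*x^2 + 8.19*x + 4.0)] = (23.6957*x^2 + 11.6128*x + 7.3336)/(41.4736*x^4 - 105.4872*x^3 + 15.5561*x^2 + 65.52*x + 16.0)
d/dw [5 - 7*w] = -7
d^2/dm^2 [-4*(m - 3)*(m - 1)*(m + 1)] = 24 - 24*m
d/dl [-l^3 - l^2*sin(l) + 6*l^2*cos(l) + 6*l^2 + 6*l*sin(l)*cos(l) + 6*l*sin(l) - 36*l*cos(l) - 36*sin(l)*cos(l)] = -6*l^2*sin(l) - l^2*cos(l) - 3*l^2 + 34*l*sin(l) + 18*l*cos(l) + 6*l*cos(2*l) + 12*l + 6*sin(l) + 3*sin(2*l) - 36*cos(l) - 36*cos(2*l)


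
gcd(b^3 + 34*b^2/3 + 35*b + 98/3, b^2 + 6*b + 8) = b + 2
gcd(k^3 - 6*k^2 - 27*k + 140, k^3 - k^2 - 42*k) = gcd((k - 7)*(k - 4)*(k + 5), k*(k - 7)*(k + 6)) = k - 7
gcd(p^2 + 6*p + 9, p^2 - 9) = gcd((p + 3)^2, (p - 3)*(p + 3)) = p + 3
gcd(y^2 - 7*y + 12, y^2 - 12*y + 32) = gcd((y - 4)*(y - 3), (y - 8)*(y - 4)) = y - 4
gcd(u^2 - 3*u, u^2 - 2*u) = u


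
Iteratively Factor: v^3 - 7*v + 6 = (v + 3)*(v^2 - 3*v + 2) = (v - 1)*(v + 3)*(v - 2)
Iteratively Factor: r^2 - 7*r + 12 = (r - 4)*(r - 3)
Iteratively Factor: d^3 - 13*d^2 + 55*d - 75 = (d - 5)*(d^2 - 8*d + 15) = (d - 5)^2*(d - 3)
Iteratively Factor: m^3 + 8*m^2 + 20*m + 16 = (m + 2)*(m^2 + 6*m + 8) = (m + 2)*(m + 4)*(m + 2)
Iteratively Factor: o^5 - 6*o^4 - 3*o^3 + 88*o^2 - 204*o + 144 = (o - 2)*(o^4 - 4*o^3 - 11*o^2 + 66*o - 72) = (o - 3)*(o - 2)*(o^3 - o^2 - 14*o + 24) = (o - 3)*(o - 2)^2*(o^2 + o - 12) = (o - 3)^2*(o - 2)^2*(o + 4)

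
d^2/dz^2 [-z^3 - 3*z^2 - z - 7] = -6*z - 6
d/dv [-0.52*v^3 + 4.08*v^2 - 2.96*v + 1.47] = -1.56*v^2 + 8.16*v - 2.96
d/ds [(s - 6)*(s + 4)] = 2*s - 2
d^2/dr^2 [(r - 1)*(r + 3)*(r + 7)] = 6*r + 18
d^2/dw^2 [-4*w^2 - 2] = -8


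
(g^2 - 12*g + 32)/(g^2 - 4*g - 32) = (g - 4)/(g + 4)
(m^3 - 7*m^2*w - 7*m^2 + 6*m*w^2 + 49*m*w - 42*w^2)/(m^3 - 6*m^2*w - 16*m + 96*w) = (m^2 - m*w - 7*m + 7*w)/(m^2 - 16)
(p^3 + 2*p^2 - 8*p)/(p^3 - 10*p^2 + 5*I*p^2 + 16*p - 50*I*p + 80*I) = p*(p + 4)/(p^2 + p*(-8 + 5*I) - 40*I)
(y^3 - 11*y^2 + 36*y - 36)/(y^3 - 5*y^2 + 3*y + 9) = (y^2 - 8*y + 12)/(y^2 - 2*y - 3)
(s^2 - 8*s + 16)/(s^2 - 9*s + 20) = (s - 4)/(s - 5)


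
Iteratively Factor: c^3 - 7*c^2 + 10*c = (c - 5)*(c^2 - 2*c) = c*(c - 5)*(c - 2)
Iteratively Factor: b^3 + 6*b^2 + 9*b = (b + 3)*(b^2 + 3*b) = b*(b + 3)*(b + 3)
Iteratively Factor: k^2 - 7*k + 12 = (k - 4)*(k - 3)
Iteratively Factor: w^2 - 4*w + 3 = (w - 3)*(w - 1)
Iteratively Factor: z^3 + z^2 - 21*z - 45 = (z + 3)*(z^2 - 2*z - 15) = (z + 3)^2*(z - 5)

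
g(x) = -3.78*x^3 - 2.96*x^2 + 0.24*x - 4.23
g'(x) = -11.34*x^2 - 5.92*x + 0.24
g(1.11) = -12.78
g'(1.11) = -20.30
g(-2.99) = 69.63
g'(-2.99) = -83.44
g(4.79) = -486.43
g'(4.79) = -288.30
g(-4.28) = 236.88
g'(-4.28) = -182.15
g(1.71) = -31.38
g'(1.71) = -43.04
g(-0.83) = -4.31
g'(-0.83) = -2.66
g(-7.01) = 1150.74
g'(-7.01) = -515.51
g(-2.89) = 61.59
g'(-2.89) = -77.36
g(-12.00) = 6098.49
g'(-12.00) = -1561.68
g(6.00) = -925.83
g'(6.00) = -443.52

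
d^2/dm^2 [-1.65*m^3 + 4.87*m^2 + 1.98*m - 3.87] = 9.74 - 9.9*m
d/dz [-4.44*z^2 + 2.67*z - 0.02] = 2.67 - 8.88*z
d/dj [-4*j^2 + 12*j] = 12 - 8*j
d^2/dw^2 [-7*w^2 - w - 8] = -14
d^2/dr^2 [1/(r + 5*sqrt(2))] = 2/(r + 5*sqrt(2))^3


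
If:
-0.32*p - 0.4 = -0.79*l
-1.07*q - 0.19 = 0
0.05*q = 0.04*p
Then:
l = 0.42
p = -0.22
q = -0.18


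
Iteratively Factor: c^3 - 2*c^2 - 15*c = (c - 5)*(c^2 + 3*c) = (c - 5)*(c + 3)*(c)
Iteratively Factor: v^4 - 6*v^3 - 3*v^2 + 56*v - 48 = (v - 4)*(v^3 - 2*v^2 - 11*v + 12) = (v - 4)*(v + 3)*(v^2 - 5*v + 4) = (v - 4)^2*(v + 3)*(v - 1)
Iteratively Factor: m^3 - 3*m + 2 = (m + 2)*(m^2 - 2*m + 1) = (m - 1)*(m + 2)*(m - 1)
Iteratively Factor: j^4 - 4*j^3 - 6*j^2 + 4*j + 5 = (j - 5)*(j^3 + j^2 - j - 1) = (j - 5)*(j + 1)*(j^2 - 1) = (j - 5)*(j - 1)*(j + 1)*(j + 1)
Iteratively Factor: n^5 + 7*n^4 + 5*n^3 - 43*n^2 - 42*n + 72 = (n + 3)*(n^4 + 4*n^3 - 7*n^2 - 22*n + 24) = (n - 1)*(n + 3)*(n^3 + 5*n^2 - 2*n - 24) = (n - 2)*(n - 1)*(n + 3)*(n^2 + 7*n + 12) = (n - 2)*(n - 1)*(n + 3)^2*(n + 4)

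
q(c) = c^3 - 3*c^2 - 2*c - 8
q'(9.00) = 187.00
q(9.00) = 460.00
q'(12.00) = 358.00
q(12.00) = 1264.00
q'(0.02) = -2.12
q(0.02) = -8.04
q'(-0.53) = 2.02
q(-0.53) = -7.93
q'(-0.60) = 2.68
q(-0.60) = -8.10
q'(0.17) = -2.93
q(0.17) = -8.42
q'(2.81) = 4.83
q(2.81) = -15.12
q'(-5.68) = 128.87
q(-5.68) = -276.68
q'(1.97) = -2.18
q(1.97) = -15.94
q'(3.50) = 13.75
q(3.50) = -8.88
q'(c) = 3*c^2 - 6*c - 2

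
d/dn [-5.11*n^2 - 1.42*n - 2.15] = -10.22*n - 1.42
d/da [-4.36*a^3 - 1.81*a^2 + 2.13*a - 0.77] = -13.08*a^2 - 3.62*a + 2.13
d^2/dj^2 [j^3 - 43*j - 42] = 6*j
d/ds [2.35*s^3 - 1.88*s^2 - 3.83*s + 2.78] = 7.05*s^2 - 3.76*s - 3.83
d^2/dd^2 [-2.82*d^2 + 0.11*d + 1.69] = -5.64000000000000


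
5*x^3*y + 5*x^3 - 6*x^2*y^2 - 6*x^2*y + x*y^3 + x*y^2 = (-5*x + y)*(-x + y)*(x*y + x)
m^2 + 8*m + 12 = (m + 2)*(m + 6)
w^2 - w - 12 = (w - 4)*(w + 3)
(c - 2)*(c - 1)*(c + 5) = c^3 + 2*c^2 - 13*c + 10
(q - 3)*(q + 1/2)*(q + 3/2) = q^3 - q^2 - 21*q/4 - 9/4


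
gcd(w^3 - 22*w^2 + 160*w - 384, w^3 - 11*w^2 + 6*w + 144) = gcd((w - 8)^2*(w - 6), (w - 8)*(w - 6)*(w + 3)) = w^2 - 14*w + 48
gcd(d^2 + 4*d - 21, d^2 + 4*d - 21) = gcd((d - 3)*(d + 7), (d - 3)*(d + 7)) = d^2 + 4*d - 21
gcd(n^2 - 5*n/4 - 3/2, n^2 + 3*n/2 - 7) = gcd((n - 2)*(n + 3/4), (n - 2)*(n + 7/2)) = n - 2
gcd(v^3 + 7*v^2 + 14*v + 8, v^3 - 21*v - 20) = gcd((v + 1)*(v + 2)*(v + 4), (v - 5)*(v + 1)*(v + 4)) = v^2 + 5*v + 4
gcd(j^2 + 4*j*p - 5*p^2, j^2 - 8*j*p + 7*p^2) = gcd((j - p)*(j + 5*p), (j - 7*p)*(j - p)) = -j + p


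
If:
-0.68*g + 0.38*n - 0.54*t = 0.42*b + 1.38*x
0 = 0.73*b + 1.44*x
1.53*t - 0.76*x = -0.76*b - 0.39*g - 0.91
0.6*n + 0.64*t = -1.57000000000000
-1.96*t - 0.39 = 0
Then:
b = -0.11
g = -1.23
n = -2.40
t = -0.20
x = 0.06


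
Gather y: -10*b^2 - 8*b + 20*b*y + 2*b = -10*b^2 + 20*b*y - 6*b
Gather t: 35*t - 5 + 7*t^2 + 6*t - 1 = 7*t^2 + 41*t - 6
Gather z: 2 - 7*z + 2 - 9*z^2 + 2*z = -9*z^2 - 5*z + 4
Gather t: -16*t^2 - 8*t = -16*t^2 - 8*t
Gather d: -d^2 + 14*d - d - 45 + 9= -d^2 + 13*d - 36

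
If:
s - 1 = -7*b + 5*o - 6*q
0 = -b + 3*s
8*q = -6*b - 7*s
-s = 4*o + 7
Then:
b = -31/6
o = -95/72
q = 775/144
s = -31/18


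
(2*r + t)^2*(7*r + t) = 28*r^3 + 32*r^2*t + 11*r*t^2 + t^3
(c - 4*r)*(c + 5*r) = c^2 + c*r - 20*r^2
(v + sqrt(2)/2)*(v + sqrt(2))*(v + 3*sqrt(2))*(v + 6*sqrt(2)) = v^4 + 21*sqrt(2)*v^3/2 + 64*v^2 + 63*sqrt(2)*v + 36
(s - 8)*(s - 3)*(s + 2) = s^3 - 9*s^2 + 2*s + 48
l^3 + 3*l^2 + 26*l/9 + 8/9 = (l + 2/3)*(l + 1)*(l + 4/3)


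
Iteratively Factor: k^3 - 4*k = (k + 2)*(k^2 - 2*k) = (k - 2)*(k + 2)*(k)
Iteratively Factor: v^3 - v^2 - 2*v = (v)*(v^2 - v - 2) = v*(v - 2)*(v + 1)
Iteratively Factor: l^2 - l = (l - 1)*(l)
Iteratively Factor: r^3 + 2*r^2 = (r)*(r^2 + 2*r) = r^2*(r + 2)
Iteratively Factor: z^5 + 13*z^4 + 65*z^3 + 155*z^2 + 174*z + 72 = (z + 1)*(z^4 + 12*z^3 + 53*z^2 + 102*z + 72) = (z + 1)*(z + 3)*(z^3 + 9*z^2 + 26*z + 24) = (z + 1)*(z + 3)*(z + 4)*(z^2 + 5*z + 6) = (z + 1)*(z + 2)*(z + 3)*(z + 4)*(z + 3)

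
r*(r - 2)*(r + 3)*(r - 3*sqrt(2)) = r^4 - 3*sqrt(2)*r^3 + r^3 - 6*r^2 - 3*sqrt(2)*r^2 + 18*sqrt(2)*r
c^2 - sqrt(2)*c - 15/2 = (c - 5*sqrt(2)/2)*(c + 3*sqrt(2)/2)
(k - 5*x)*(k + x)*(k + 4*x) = k^3 - 21*k*x^2 - 20*x^3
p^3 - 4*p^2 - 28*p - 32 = (p - 8)*(p + 2)^2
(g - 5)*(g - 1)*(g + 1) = g^3 - 5*g^2 - g + 5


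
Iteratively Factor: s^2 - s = (s - 1)*(s)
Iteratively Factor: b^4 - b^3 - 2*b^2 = (b - 2)*(b^3 + b^2) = b*(b - 2)*(b^2 + b) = b*(b - 2)*(b + 1)*(b)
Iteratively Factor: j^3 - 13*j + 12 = (j - 3)*(j^2 + 3*j - 4) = (j - 3)*(j - 1)*(j + 4)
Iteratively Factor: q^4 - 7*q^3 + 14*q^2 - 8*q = (q - 2)*(q^3 - 5*q^2 + 4*q) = (q - 4)*(q - 2)*(q^2 - q) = (q - 4)*(q - 2)*(q - 1)*(q)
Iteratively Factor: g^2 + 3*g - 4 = (g - 1)*(g + 4)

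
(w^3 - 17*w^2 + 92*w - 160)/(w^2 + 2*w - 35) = (w^2 - 12*w + 32)/(w + 7)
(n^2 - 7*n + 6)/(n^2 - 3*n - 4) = (-n^2 + 7*n - 6)/(-n^2 + 3*n + 4)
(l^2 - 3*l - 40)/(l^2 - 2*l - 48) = (l + 5)/(l + 6)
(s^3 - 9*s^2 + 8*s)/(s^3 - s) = (s - 8)/(s + 1)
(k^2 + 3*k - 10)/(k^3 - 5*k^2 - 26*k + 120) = (k - 2)/(k^2 - 10*k + 24)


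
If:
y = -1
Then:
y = -1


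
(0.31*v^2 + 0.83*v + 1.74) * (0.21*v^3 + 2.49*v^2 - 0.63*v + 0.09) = 0.0651*v^5 + 0.9462*v^4 + 2.2368*v^3 + 3.8376*v^2 - 1.0215*v + 0.1566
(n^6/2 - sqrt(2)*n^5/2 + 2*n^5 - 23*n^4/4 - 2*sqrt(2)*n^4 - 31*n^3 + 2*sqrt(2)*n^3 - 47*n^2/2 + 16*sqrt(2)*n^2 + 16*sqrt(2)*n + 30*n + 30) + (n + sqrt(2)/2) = n^6/2 - sqrt(2)*n^5/2 + 2*n^5 - 23*n^4/4 - 2*sqrt(2)*n^4 - 31*n^3 + 2*sqrt(2)*n^3 - 47*n^2/2 + 16*sqrt(2)*n^2 + 16*sqrt(2)*n + 31*n + sqrt(2)/2 + 30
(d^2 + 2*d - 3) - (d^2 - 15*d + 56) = 17*d - 59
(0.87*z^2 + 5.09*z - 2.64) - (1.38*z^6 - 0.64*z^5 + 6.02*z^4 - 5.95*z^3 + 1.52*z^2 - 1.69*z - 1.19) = -1.38*z^6 + 0.64*z^5 - 6.02*z^4 + 5.95*z^3 - 0.65*z^2 + 6.78*z - 1.45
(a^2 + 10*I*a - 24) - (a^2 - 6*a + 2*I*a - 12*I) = 6*a + 8*I*a - 24 + 12*I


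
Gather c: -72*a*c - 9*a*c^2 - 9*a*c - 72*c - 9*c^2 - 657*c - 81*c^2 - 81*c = c^2*(-9*a - 90) + c*(-81*a - 810)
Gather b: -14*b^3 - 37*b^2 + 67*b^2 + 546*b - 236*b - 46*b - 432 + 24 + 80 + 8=-14*b^3 + 30*b^2 + 264*b - 320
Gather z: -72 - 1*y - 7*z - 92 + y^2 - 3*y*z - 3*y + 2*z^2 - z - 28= y^2 - 4*y + 2*z^2 + z*(-3*y - 8) - 192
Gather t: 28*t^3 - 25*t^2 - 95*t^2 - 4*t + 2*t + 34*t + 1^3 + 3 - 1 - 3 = 28*t^3 - 120*t^2 + 32*t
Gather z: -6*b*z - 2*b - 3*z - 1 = -2*b + z*(-6*b - 3) - 1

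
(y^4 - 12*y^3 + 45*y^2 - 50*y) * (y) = y^5 - 12*y^4 + 45*y^3 - 50*y^2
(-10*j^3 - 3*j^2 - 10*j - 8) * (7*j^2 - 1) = -70*j^5 - 21*j^4 - 60*j^3 - 53*j^2 + 10*j + 8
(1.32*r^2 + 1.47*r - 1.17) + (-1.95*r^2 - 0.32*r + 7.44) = -0.63*r^2 + 1.15*r + 6.27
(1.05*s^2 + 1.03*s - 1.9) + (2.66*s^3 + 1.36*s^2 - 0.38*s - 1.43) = 2.66*s^3 + 2.41*s^2 + 0.65*s - 3.33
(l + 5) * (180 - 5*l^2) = -5*l^3 - 25*l^2 + 180*l + 900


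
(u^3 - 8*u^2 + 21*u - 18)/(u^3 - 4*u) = (u^2 - 6*u + 9)/(u*(u + 2))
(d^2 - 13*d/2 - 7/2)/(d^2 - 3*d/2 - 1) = (d - 7)/(d - 2)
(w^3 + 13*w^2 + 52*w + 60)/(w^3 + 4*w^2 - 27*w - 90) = (w^2 + 7*w + 10)/(w^2 - 2*w - 15)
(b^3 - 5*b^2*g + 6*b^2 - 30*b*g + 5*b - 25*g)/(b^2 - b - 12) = (-b^3 + 5*b^2*g - 6*b^2 + 30*b*g - 5*b + 25*g)/(-b^2 + b + 12)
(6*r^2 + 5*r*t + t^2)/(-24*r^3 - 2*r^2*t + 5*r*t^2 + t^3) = (-2*r - t)/(8*r^2 - 2*r*t - t^2)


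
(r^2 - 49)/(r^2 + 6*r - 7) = (r - 7)/(r - 1)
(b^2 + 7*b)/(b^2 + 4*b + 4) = b*(b + 7)/(b^2 + 4*b + 4)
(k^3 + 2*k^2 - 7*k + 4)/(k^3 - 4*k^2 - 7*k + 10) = (k^2 + 3*k - 4)/(k^2 - 3*k - 10)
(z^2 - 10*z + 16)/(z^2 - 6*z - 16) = (z - 2)/(z + 2)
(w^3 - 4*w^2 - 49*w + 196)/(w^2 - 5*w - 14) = (w^2 + 3*w - 28)/(w + 2)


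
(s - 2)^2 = s^2 - 4*s + 4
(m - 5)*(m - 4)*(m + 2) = m^3 - 7*m^2 + 2*m + 40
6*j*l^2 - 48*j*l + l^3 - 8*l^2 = l*(6*j + l)*(l - 8)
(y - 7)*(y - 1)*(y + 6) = y^3 - 2*y^2 - 41*y + 42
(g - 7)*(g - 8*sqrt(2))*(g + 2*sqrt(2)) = g^3 - 6*sqrt(2)*g^2 - 7*g^2 - 32*g + 42*sqrt(2)*g + 224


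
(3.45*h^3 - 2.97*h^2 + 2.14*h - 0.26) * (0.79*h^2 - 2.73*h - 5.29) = 2.7255*h^5 - 11.7648*h^4 - 8.4518*h^3 + 9.6637*h^2 - 10.6108*h + 1.3754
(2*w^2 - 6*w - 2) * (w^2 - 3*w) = 2*w^4 - 12*w^3 + 16*w^2 + 6*w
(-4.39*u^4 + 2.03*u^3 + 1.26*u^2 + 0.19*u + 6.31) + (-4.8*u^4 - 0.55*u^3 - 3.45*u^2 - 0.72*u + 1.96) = -9.19*u^4 + 1.48*u^3 - 2.19*u^2 - 0.53*u + 8.27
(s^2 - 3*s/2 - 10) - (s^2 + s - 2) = -5*s/2 - 8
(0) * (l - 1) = 0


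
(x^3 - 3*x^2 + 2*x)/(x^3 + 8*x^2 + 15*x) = (x^2 - 3*x + 2)/(x^2 + 8*x + 15)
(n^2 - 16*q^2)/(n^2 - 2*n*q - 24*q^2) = (-n + 4*q)/(-n + 6*q)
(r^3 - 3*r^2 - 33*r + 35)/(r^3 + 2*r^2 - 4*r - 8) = (r^3 - 3*r^2 - 33*r + 35)/(r^3 + 2*r^2 - 4*r - 8)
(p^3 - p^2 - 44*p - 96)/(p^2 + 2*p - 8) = (p^2 - 5*p - 24)/(p - 2)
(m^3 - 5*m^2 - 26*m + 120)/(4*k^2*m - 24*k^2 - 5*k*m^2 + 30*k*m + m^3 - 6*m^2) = (m^2 + m - 20)/(4*k^2 - 5*k*m + m^2)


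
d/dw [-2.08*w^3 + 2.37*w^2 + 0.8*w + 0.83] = -6.24*w^2 + 4.74*w + 0.8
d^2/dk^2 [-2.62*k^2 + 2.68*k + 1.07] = -5.24000000000000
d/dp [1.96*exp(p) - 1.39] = 1.96*exp(p)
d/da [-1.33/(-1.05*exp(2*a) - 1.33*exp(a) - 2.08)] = (-2.793*exp(a) - 1.7689)*exp(a)/(1.05*exp(2*a) + 1.33*exp(a) + 2.08)^2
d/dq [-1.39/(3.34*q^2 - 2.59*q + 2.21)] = (9.2852*q - 3.6001)/(3.34*q^2 - 2.59*q + 2.21)^2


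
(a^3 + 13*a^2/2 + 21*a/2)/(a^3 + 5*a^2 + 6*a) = (a + 7/2)/(a + 2)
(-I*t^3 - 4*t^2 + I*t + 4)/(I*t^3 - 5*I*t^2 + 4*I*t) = (-t^2 + t*(-1 + 4*I) + 4*I)/(t*(t - 4))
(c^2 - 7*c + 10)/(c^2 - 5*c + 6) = (c - 5)/(c - 3)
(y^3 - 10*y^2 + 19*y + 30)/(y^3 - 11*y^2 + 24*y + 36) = (y - 5)/(y - 6)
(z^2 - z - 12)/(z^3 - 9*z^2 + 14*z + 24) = (z + 3)/(z^2 - 5*z - 6)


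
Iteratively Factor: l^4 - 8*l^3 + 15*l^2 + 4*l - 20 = (l - 5)*(l^3 - 3*l^2 + 4) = (l - 5)*(l - 2)*(l^2 - l - 2) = (l - 5)*(l - 2)*(l + 1)*(l - 2)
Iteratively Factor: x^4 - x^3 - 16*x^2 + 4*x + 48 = (x + 2)*(x^3 - 3*x^2 - 10*x + 24) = (x - 4)*(x + 2)*(x^2 + x - 6) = (x - 4)*(x + 2)*(x + 3)*(x - 2)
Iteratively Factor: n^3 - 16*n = (n - 4)*(n^2 + 4*n) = (n - 4)*(n + 4)*(n)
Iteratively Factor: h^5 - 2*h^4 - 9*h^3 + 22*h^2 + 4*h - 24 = (h - 2)*(h^4 - 9*h^2 + 4*h + 12) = (h - 2)*(h + 1)*(h^3 - h^2 - 8*h + 12) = (h - 2)^2*(h + 1)*(h^2 + h - 6) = (h - 2)^3*(h + 1)*(h + 3)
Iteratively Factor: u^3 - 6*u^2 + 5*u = (u - 1)*(u^2 - 5*u) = u*(u - 1)*(u - 5)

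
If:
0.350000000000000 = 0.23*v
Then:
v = 1.52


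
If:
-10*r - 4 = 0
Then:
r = -2/5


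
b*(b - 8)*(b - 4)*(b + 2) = b^4 - 10*b^3 + 8*b^2 + 64*b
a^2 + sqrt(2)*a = a*(a + sqrt(2))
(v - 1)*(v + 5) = v^2 + 4*v - 5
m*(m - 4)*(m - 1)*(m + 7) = m^4 + 2*m^3 - 31*m^2 + 28*m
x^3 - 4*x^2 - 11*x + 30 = (x - 5)*(x - 2)*(x + 3)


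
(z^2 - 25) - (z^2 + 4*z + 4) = -4*z - 29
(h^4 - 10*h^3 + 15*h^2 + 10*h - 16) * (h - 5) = h^5 - 15*h^4 + 65*h^3 - 65*h^2 - 66*h + 80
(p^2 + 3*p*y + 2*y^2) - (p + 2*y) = p^2 + 3*p*y - p + 2*y^2 - 2*y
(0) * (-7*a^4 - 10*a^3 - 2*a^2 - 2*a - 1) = 0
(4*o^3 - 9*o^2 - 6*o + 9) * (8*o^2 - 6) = 32*o^5 - 72*o^4 - 72*o^3 + 126*o^2 + 36*o - 54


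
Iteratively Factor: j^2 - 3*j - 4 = (j - 4)*(j + 1)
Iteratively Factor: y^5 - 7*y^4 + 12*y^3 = (y - 3)*(y^4 - 4*y^3) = (y - 4)*(y - 3)*(y^3) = y*(y - 4)*(y - 3)*(y^2) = y^2*(y - 4)*(y - 3)*(y)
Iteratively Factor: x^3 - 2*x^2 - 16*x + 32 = (x - 2)*(x^2 - 16) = (x - 4)*(x - 2)*(x + 4)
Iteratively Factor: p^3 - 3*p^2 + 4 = (p + 1)*(p^2 - 4*p + 4) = (p - 2)*(p + 1)*(p - 2)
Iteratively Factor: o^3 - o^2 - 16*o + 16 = (o - 4)*(o^2 + 3*o - 4) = (o - 4)*(o + 4)*(o - 1)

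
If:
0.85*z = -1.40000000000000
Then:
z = -1.65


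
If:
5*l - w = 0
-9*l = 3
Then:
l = -1/3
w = -5/3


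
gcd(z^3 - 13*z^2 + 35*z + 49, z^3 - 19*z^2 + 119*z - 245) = z^2 - 14*z + 49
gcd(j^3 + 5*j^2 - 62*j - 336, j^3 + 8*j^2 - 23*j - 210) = j^2 + 13*j + 42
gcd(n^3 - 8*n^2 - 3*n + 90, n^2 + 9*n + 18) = n + 3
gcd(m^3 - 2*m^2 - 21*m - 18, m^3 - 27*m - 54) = m^2 - 3*m - 18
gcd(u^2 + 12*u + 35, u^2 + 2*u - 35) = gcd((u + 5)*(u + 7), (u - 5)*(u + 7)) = u + 7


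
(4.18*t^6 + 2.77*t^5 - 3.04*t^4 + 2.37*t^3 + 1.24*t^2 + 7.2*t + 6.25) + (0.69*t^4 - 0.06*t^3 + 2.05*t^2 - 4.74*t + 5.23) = 4.18*t^6 + 2.77*t^5 - 2.35*t^4 + 2.31*t^3 + 3.29*t^2 + 2.46*t + 11.48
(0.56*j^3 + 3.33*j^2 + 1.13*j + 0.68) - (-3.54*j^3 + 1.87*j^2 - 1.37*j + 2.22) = 4.1*j^3 + 1.46*j^2 + 2.5*j - 1.54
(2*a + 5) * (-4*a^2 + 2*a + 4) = -8*a^3 - 16*a^2 + 18*a + 20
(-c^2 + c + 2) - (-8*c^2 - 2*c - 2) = 7*c^2 + 3*c + 4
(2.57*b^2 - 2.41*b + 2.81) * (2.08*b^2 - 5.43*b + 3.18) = 5.3456*b^4 - 18.9679*b^3 + 27.1037*b^2 - 22.9221*b + 8.9358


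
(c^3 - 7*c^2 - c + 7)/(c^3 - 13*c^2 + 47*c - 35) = (c + 1)/(c - 5)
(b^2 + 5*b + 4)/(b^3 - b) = (b + 4)/(b*(b - 1))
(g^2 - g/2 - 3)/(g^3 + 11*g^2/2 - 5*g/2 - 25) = (2*g + 3)/(2*g^2 + 15*g + 25)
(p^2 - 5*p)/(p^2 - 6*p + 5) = p/(p - 1)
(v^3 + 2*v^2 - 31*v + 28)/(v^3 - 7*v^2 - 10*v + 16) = (v^2 + 3*v - 28)/(v^2 - 6*v - 16)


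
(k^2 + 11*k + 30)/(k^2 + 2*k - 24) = (k + 5)/(k - 4)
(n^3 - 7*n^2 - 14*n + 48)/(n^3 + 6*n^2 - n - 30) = (n - 8)/(n + 5)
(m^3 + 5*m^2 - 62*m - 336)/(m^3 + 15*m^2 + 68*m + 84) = (m - 8)/(m + 2)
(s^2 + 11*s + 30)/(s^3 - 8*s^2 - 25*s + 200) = (s + 6)/(s^2 - 13*s + 40)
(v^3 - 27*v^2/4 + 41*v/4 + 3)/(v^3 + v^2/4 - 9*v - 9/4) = (v - 4)/(v + 3)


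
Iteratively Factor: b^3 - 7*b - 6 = (b - 3)*(b^2 + 3*b + 2) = (b - 3)*(b + 1)*(b + 2)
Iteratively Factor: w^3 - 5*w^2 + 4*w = (w - 4)*(w^2 - w) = w*(w - 4)*(w - 1)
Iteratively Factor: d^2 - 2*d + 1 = (d - 1)*(d - 1)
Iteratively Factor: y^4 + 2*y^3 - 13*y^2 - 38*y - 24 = (y - 4)*(y^3 + 6*y^2 + 11*y + 6) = (y - 4)*(y + 2)*(y^2 + 4*y + 3) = (y - 4)*(y + 1)*(y + 2)*(y + 3)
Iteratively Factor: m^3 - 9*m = (m - 3)*(m^2 + 3*m) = (m - 3)*(m + 3)*(m)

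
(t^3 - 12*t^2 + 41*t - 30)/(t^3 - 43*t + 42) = (t - 5)/(t + 7)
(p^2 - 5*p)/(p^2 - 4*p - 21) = p*(5 - p)/(-p^2 + 4*p + 21)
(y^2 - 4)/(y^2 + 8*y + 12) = (y - 2)/(y + 6)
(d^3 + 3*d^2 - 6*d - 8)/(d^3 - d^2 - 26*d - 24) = (d - 2)/(d - 6)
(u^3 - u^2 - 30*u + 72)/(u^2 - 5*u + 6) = (u^2 + 2*u - 24)/(u - 2)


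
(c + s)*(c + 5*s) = c^2 + 6*c*s + 5*s^2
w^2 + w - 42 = (w - 6)*(w + 7)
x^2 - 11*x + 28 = (x - 7)*(x - 4)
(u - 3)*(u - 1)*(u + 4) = u^3 - 13*u + 12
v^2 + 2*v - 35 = (v - 5)*(v + 7)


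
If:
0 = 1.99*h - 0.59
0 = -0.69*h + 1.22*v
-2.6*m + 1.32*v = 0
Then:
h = 0.30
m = 0.09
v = 0.17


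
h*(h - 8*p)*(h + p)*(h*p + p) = h^4*p - 7*h^3*p^2 + h^3*p - 8*h^2*p^3 - 7*h^2*p^2 - 8*h*p^3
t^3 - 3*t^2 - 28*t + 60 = (t - 6)*(t - 2)*(t + 5)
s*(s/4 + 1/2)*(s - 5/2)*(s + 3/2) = s^4/4 + s^3/4 - 23*s^2/16 - 15*s/8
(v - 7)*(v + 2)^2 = v^3 - 3*v^2 - 24*v - 28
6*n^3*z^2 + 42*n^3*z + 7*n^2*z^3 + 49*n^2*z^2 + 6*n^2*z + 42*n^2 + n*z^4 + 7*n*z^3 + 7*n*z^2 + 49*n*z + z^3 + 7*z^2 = (n + z)*(6*n + z)*(z + 7)*(n*z + 1)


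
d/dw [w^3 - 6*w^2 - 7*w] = 3*w^2 - 12*w - 7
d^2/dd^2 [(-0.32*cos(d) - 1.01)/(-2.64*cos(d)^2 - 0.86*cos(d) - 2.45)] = (-0.20800934516698*(1 - cos(d)^2)^2 - 0.152211334806512*cos(d)^5 - 0.0405861949903039*cos(d)^3 + 0.101859414236488*cos(d)^2 + 0.183607133841652*cos(d) + 0.0713848250794335*cos(3*d) + 0.00845618526702844*cos(5*d) + 0.110036875163458)/(0.518664047151277*cos(d)^2 + 0.168958742632613*cos(d) + 0.481335952848723)^3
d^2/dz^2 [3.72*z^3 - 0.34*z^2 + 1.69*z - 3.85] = 22.32*z - 0.68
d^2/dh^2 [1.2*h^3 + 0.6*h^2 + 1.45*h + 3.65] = 7.2*h + 1.2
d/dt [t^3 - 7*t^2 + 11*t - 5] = 3*t^2 - 14*t + 11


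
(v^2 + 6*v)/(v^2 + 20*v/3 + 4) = 3*v/(3*v + 2)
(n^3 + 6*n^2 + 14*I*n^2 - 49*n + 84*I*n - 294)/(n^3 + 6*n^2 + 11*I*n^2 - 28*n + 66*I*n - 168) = (n + 7*I)/(n + 4*I)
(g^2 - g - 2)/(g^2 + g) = (g - 2)/g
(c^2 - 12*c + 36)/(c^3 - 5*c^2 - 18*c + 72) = (c - 6)/(c^2 + c - 12)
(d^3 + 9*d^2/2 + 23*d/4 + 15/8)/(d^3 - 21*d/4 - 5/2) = (4*d^2 + 16*d + 15)/(2*(2*d^2 - d - 10))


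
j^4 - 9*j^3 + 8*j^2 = j^2*(j - 8)*(j - 1)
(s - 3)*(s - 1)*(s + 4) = s^3 - 13*s + 12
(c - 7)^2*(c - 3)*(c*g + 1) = c^4*g - 17*c^3*g + c^3 + 91*c^2*g - 17*c^2 - 147*c*g + 91*c - 147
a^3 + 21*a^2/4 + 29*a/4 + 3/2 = (a + 1/4)*(a + 2)*(a + 3)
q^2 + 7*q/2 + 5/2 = (q + 1)*(q + 5/2)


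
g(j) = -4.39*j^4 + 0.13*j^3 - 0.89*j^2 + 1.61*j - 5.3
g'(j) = -17.56*j^3 + 0.39*j^2 - 1.78*j + 1.61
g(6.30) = -6913.52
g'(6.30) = -4384.95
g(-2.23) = -123.32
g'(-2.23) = 202.25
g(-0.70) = -7.96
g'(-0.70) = 9.07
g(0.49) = -4.96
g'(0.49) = -1.23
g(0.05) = -5.22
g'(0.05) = 1.52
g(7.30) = -12457.23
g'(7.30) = -6821.74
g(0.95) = -8.04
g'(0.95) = -14.78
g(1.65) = -37.02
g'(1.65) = -79.15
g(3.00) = -360.56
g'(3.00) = -474.34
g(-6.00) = -5764.52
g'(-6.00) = 3819.29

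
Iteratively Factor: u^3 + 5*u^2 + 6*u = (u + 3)*(u^2 + 2*u) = (u + 2)*(u + 3)*(u)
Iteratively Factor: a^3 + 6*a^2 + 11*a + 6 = (a + 1)*(a^2 + 5*a + 6) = (a + 1)*(a + 3)*(a + 2)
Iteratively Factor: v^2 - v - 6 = (v - 3)*(v + 2)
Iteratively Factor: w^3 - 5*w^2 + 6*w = (w)*(w^2 - 5*w + 6) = w*(w - 2)*(w - 3)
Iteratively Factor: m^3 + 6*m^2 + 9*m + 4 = (m + 4)*(m^2 + 2*m + 1) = (m + 1)*(m + 4)*(m + 1)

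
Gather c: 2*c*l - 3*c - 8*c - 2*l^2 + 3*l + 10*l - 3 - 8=c*(2*l - 11) - 2*l^2 + 13*l - 11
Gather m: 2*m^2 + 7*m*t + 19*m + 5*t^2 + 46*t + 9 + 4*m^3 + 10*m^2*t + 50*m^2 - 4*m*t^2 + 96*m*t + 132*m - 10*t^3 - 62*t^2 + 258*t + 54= 4*m^3 + m^2*(10*t + 52) + m*(-4*t^2 + 103*t + 151) - 10*t^3 - 57*t^2 + 304*t + 63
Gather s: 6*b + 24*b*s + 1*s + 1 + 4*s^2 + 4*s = 6*b + 4*s^2 + s*(24*b + 5) + 1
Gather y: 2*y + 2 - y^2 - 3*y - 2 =-y^2 - y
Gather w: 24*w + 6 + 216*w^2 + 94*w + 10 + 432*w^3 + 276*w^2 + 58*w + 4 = 432*w^3 + 492*w^2 + 176*w + 20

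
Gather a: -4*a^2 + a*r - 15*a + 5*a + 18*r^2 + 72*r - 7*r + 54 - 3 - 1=-4*a^2 + a*(r - 10) + 18*r^2 + 65*r + 50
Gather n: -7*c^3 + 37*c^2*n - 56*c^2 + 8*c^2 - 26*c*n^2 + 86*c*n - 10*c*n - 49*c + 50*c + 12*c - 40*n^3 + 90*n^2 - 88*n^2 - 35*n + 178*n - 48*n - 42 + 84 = -7*c^3 - 48*c^2 + 13*c - 40*n^3 + n^2*(2 - 26*c) + n*(37*c^2 + 76*c + 95) + 42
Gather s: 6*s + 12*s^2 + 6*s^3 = 6*s^3 + 12*s^2 + 6*s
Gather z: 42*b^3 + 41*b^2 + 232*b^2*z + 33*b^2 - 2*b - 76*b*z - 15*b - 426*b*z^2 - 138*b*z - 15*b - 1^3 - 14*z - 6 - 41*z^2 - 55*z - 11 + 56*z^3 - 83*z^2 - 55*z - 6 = 42*b^3 + 74*b^2 - 32*b + 56*z^3 + z^2*(-426*b - 124) + z*(232*b^2 - 214*b - 124) - 24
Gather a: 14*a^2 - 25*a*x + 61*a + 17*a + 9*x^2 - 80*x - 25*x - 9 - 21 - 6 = 14*a^2 + a*(78 - 25*x) + 9*x^2 - 105*x - 36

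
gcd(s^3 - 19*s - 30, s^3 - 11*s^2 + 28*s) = 1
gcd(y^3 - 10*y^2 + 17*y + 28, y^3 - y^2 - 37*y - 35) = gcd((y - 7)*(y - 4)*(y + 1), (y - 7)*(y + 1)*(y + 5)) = y^2 - 6*y - 7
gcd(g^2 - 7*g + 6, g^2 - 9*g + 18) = g - 6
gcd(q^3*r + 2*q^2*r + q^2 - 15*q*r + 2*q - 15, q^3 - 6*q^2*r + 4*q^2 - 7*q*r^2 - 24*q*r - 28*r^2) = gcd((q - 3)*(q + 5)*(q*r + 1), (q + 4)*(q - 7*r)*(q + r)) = 1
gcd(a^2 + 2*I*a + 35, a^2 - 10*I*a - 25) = a - 5*I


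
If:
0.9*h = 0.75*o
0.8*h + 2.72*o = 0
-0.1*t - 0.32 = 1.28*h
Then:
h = 0.00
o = 0.00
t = -3.20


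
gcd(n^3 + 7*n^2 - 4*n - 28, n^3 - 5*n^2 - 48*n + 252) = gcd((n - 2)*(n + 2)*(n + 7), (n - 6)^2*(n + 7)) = n + 7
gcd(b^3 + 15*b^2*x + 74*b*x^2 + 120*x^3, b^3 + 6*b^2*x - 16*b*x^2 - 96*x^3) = b^2 + 10*b*x + 24*x^2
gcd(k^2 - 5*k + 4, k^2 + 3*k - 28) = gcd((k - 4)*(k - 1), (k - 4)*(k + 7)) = k - 4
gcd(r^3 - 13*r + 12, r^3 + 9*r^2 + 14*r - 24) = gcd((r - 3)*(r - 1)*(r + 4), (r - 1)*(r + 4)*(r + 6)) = r^2 + 3*r - 4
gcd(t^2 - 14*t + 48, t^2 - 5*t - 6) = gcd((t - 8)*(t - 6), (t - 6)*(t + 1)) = t - 6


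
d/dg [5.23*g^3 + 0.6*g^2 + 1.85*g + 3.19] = 15.69*g^2 + 1.2*g + 1.85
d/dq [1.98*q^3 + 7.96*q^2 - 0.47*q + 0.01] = 5.94*q^2 + 15.92*q - 0.47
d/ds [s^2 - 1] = 2*s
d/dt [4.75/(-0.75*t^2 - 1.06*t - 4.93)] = (7.125*t + 5.035)/(0.75*t^2 + 1.06*t + 4.93)^2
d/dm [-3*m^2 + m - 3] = 1 - 6*m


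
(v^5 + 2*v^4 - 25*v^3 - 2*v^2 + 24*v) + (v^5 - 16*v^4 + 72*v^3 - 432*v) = 2*v^5 - 14*v^4 + 47*v^3 - 2*v^2 - 408*v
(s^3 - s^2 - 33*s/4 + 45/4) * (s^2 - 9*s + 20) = s^5 - 10*s^4 + 83*s^3/4 + 131*s^2/2 - 1065*s/4 + 225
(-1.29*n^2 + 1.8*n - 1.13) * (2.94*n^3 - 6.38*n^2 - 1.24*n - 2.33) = -3.7926*n^5 + 13.5222*n^4 - 13.2066*n^3 + 7.9831*n^2 - 2.7928*n + 2.6329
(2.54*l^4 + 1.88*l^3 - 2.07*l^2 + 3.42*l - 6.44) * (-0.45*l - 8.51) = -1.143*l^5 - 22.4614*l^4 - 15.0673*l^3 + 16.0767*l^2 - 26.2062*l + 54.8044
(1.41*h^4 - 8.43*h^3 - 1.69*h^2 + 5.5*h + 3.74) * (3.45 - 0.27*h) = -0.3807*h^5 + 7.1406*h^4 - 28.6272*h^3 - 7.3155*h^2 + 17.9652*h + 12.903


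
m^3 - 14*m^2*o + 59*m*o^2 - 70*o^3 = (m - 7*o)*(m - 5*o)*(m - 2*o)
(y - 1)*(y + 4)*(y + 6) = y^3 + 9*y^2 + 14*y - 24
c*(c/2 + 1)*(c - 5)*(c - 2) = c^4/2 - 5*c^3/2 - 2*c^2 + 10*c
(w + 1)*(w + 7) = w^2 + 8*w + 7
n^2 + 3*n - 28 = (n - 4)*(n + 7)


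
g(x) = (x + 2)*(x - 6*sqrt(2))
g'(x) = 2*x - 6*sqrt(2) + 2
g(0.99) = -22.41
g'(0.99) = -4.51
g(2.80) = -27.29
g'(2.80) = -0.89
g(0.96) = -22.27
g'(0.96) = -4.57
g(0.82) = -21.62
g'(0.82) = -4.85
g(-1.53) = -4.71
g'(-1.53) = -9.55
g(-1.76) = -2.46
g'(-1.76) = -10.01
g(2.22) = -26.44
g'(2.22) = -2.05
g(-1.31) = -6.76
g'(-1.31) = -9.11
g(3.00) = -27.43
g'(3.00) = -0.49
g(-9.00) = 122.40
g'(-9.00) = -24.49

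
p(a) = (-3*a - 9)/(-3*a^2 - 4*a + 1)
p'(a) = (-3*a - 9)*(6*a + 4)/(-3*a^2 - 4*a + 1)^2 - 3/(-3*a^2 - 4*a + 1) = 3*(3*a^2 + 4*a - 2*(a + 3)*(3*a + 2) - 1)/(3*a^2 + 4*a - 1)^2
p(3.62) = 0.38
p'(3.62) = -0.13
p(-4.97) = -0.11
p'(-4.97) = 0.00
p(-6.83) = -0.10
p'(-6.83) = -0.01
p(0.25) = 52.00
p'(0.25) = -1509.33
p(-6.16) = -0.11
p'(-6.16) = -0.01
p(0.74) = 3.11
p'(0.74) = -6.46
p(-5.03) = -0.11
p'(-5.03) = 0.00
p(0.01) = -9.41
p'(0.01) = -42.93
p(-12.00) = -0.07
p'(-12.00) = 0.00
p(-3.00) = 0.00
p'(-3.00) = 0.21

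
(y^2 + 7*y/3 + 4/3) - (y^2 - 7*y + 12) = 28*y/3 - 32/3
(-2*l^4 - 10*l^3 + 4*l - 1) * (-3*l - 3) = 6*l^5 + 36*l^4 + 30*l^3 - 12*l^2 - 9*l + 3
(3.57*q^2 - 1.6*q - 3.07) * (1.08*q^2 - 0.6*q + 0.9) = 3.8556*q^4 - 3.87*q^3 + 0.8574*q^2 + 0.402*q - 2.763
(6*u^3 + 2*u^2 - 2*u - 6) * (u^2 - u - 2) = 6*u^5 - 4*u^4 - 16*u^3 - 8*u^2 + 10*u + 12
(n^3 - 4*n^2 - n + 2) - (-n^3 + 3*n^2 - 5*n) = 2*n^3 - 7*n^2 + 4*n + 2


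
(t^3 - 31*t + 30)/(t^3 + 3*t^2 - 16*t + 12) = (t - 5)/(t - 2)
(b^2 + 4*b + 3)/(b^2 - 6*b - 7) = (b + 3)/(b - 7)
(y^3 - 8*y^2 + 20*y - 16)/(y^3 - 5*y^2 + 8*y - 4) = (y - 4)/(y - 1)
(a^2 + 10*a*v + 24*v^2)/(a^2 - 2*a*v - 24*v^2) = (-a - 6*v)/(-a + 6*v)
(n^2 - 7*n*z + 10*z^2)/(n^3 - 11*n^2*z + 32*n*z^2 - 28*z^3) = (n - 5*z)/(n^2 - 9*n*z + 14*z^2)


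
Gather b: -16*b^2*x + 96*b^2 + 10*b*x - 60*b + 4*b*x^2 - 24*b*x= b^2*(96 - 16*x) + b*(4*x^2 - 14*x - 60)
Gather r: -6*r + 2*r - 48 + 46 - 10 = -4*r - 12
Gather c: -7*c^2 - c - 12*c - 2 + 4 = -7*c^2 - 13*c + 2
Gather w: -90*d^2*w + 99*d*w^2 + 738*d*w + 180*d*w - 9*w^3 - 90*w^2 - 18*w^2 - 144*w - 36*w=-9*w^3 + w^2*(99*d - 108) + w*(-90*d^2 + 918*d - 180)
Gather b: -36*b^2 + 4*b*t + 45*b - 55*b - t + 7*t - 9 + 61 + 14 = -36*b^2 + b*(4*t - 10) + 6*t + 66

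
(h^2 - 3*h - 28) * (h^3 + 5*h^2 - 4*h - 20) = h^5 + 2*h^4 - 47*h^3 - 148*h^2 + 172*h + 560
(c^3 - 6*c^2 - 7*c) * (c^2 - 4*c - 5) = c^5 - 10*c^4 + 12*c^3 + 58*c^2 + 35*c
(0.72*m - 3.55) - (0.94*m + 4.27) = -0.22*m - 7.82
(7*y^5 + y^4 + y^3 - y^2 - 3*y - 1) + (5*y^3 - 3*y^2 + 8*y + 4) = 7*y^5 + y^4 + 6*y^3 - 4*y^2 + 5*y + 3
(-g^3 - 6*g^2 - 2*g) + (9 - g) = -g^3 - 6*g^2 - 3*g + 9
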